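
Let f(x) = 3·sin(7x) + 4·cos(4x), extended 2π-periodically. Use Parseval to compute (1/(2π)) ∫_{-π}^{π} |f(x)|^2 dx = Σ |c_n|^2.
Σ |c_n|^2 = 25/2

Expand |f|^2 and use orthogonality of {sin(nx), cos(mx)} on [-π, π]:
  ∫_{-π}^{π} sin(nx)^2 dx = π, ∫ cos(mx)^2 dx = π, and cross terms integrate to 0.
So ∫_{-π}^{π} f(x)^2 dx = 3^2 · π + 4^2 · π = (9 + 16)π.
Divide by 2π: (9 + 16)/2 = 25/2.
By Parseval, this equals Σ |c_n|^2.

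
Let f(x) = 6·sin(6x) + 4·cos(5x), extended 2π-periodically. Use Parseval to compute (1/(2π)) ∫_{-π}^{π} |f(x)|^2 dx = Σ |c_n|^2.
Σ |c_n|^2 = 26

Expand |f|^2 and use orthogonality of {sin(nx), cos(mx)} on [-π, π]:
  ∫_{-π}^{π} sin(nx)^2 dx = π, ∫ cos(mx)^2 dx = π, and cross terms integrate to 0.
So ∫_{-π}^{π} f(x)^2 dx = 6^2 · π + 4^2 · π = (36 + 16)π.
Divide by 2π: (36 + 16)/2 = 26.
By Parseval, this equals Σ |c_n|^2.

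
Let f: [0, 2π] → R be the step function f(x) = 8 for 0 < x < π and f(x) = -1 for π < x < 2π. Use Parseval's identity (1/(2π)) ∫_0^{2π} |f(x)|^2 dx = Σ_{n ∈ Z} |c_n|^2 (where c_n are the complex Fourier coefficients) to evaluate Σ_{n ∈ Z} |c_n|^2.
Σ |c_n|^2 = 65/2

Parseval equates the L^2 energy of f (normalised by 1/(2π)) with the ℓ^2 sum of its Fourier coefficients: (1/(2π)) ∫_0^{2π} |f|^2 = Σ |c_n|^2.
Compute the left side: (1/(2π)) [∫_0^π 8^2 dx + ∫_π^{2π} (-1)^2 dx] = (1/(2π)) · (64π + 1π) = (64 + 1)/2 = 65/2.
So Σ_{n ∈ Z} |c_n|^2 = 65/2.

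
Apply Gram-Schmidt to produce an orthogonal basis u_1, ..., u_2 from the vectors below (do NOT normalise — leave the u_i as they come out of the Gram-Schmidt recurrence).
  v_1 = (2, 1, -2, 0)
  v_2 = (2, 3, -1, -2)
Orthogonal basis:
  u_1 = (2, 1, -2, 0)
  u_2 = (0, 2, 1, -2)

Apply the Gram-Schmidt recurrence
  u_1 = v_1
  u_i = v_i − Σ_{j<i} ((v_i · u_j) / (u_j · u_j)) · u_j.

Step by step this gives:
  u_1 = (2, 1, -2, 0)
  u_2 = (0, 2, 1, -2)

Orthogonality check:
  u_2 · u_1 = 0 (should be 0)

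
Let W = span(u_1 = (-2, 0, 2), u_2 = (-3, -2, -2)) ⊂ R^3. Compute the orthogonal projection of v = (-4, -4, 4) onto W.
proj_W(v) = (-172/33, -32/33, 92/33)

Set up U = [u_1 | ... | u_2] ∈ R^(3×2). The projector onto W = col(U) is P = U (U^T U)^(-1) U^T.
Compute U^T U =
  [8, 2]
  [2, 17],
and U^T v = (16, 12).
Solve U^T U · c = U^T v for the coefficients: c = (62/33, 16/33). The projection is proj_W(v) = U c.
Check: (v - proj_W(v)) · u_1 = 0  (should be 0).
Check: (v - proj_W(v)) · u_2 = 0  (should be 0).
Result: proj_W(v) = (-172/33, -32/33, 92/33).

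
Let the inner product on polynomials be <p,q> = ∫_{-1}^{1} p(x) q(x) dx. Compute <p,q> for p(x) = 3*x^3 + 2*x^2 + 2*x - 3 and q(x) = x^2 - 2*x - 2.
<p,q> = 46/15

Expand the product: p(x)·q(x) = 3*x^5 - 4*x^4 - 8*x^3 - 11*x^2 + 2*x + 6.
∫_{-1}^{1} of each monomial x^k gives [2/(k+1) if k even, 0 if k odd]. Integrating term-by-term (or equivalently evaluating the antiderivative F(x) = x^6/2 - 4*x^5/5 - 2*x^4 - 11*x^3/3 + x^2 + 6*x at the endpoints):
  F(1) − F(−1) = 31/30 − (-61/30) = 46/15.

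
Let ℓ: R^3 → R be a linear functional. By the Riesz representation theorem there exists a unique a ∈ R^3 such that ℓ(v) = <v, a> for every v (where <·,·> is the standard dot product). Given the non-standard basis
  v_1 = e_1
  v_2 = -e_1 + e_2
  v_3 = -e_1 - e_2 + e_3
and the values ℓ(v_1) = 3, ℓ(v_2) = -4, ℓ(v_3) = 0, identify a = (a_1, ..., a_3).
a = (3, -1, 2)

Write a = (a_1, ..., a_3) in the standard basis. For each basis vector v_i, ℓ(v_i) = <v_i, a> is a linear equation in the a_j's. Collect the n equations into a matrix system V a = ℓ, where row i of V is v_i (expressed in the standard basis). Since V is invertible (lower-triangular with 1s on the diagonal, up to permutation), solve by back-substitution:
  V =
[[1, 0, 0],
 [-1, 1, 0],
 [-1, -1, 1]]
  V a = (3, -4, 0)
Solving gives a = (3, -1, 2).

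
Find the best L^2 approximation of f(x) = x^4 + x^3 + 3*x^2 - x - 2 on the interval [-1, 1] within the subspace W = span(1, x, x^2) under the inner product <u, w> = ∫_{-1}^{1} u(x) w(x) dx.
g(x) = 27*x^2/7 - 2*x/5 - 73/35

The best approximation g ∈ W is the orthogonal projection of f onto W. Writing g = a_0 + a_1 x + a_2 x^2, the coefficients solve the normal equations G · a = b where
  G_{ij} = <φ_i, φ_j> and b_i = <f, φ_i>, with φ_0 = 1, φ_1 = x, φ_2 = x^2.
G =
  [2, 0, 2/3]
  [0, 2/3, 0]
  [2/3, 0, 2/5],
b = (-8/5, -4/15, 16/105).
Solving gives a_0 = -73/35, a_1 = -2/5, a_2 = 27/7, so
  g(x) = 27*x^2/7 - 2*x/5 - 73/35.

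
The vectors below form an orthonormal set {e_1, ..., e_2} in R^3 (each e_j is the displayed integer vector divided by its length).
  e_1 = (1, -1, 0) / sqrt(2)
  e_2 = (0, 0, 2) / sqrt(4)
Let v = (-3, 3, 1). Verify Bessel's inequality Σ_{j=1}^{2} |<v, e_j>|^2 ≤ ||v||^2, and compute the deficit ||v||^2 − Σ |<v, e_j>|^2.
Σ |<v, e_j>|^2 = 19; ||v||^2 = 19; deficit = 0

Write each e_j = u_j / sqrt(<u_j, u_j>) where u_j is the displayed integer vector. Then <v, e_j> = <v, u_j> / sqrt(<u_j, u_j>), so |<v, e_j>|^2 = <v, u_j>^2 / <u_j, u_j>.
Coefficients: <v, e_1> = -6/sqrt(2), <v, e_2> = 2/sqrt(4).
Square and sum: Σ |<v, e_j>|^2 = 19.
Compute ||v||^2 = v·v = 19.
Deficit = 19 − 19 = 0 ≥ 0, confirming Bessel's inequality. (The deficit equals ||v − Σ <v,e_j> e_j||^2, the squared distance from v to span{e_j}.)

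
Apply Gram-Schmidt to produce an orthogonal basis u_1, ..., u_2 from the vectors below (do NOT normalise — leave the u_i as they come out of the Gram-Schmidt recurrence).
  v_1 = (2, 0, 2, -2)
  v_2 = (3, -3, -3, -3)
Orthogonal basis:
  u_1 = (2, 0, 2, -2)
  u_2 = (2, -3, -4, -2)

Apply the Gram-Schmidt recurrence
  u_1 = v_1
  u_i = v_i − Σ_{j<i} ((v_i · u_j) / (u_j · u_j)) · u_j.

Step by step this gives:
  u_1 = (2, 0, 2, -2)
  u_2 = (2, -3, -4, -2)

Orthogonality check:
  u_2 · u_1 = 0 (should be 0)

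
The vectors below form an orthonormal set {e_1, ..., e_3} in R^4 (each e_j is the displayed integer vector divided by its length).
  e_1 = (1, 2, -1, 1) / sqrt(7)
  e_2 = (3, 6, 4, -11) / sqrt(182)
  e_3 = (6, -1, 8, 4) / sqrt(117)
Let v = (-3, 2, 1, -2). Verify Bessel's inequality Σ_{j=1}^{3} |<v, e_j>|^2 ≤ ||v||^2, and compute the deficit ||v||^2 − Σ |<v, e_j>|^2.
Σ |<v, e_j>|^2 = 155/18; ||v||^2 = 18; deficit = 169/18

Write each e_j = u_j / sqrt(<u_j, u_j>) where u_j is the displayed integer vector. Then <v, e_j> = <v, u_j> / sqrt(<u_j, u_j>), so |<v, e_j>|^2 = <v, u_j>^2 / <u_j, u_j>.
Coefficients: <v, e_1> = -2/sqrt(7), <v, e_2> = 29/sqrt(182), <v, e_3> = -20/sqrt(117).
Square and sum: Σ |<v, e_j>|^2 = 155/18.
Compute ||v||^2 = v·v = 18.
Deficit = 18 − 155/18 = 169/18 ≥ 0, confirming Bessel's inequality. (The deficit equals ||v − Σ <v,e_j> e_j||^2, the squared distance from v to span{e_j}.)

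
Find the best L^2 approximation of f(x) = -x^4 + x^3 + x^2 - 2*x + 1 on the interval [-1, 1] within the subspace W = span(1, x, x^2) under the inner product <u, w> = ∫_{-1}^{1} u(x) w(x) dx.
g(x) = x^2/7 - 7*x/5 + 38/35

The best approximation g ∈ W is the orthogonal projection of f onto W. Writing g = a_0 + a_1 x + a_2 x^2, the coefficients solve the normal equations G · a = b where
  G_{ij} = <φ_i, φ_j> and b_i = <f, φ_i>, with φ_0 = 1, φ_1 = x, φ_2 = x^2.
G =
  [2, 0, 2/3]
  [0, 2/3, 0]
  [2/3, 0, 2/5],
b = (34/15, -14/15, 82/105).
Solving gives a_0 = 38/35, a_1 = -7/5, a_2 = 1/7, so
  g(x) = x^2/7 - 7*x/5 + 38/35.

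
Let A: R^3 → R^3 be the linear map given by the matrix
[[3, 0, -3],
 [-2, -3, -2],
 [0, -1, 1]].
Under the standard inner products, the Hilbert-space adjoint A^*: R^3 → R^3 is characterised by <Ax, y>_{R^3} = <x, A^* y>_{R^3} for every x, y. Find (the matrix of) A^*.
A^* = A^T =
[[3, -2, 0],
 [0, -3, -1],
 [-3, -2, 1]]

For real matrices with standard dot products, the defining identity <Ax, y> = <x, A^* y> gives (Ax)^T y = x^T (A^*) y, i.e. x^T A^T y = x^T (A^*) y. Since this holds for all x, y, we must have A^* = A^T. Therefore
A^* =
[[3, -2, 0],
 [0, -3, -1],
 [-3, -2, 1]].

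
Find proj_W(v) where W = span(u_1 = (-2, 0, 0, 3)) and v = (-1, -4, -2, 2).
proj_W(v) = (-16/13, 0, 0, 24/13)

Set up U = [u_1 | ... | u_1] ∈ R^(4×1). The projector onto W = col(U) is P = U (U^T U)^(-1) U^T.
Compute U^T U =
  [13],
and U^T v = (8).
Solve U^T U · c = U^T v for the coefficients: c = (8/13). The projection is proj_W(v) = U c.
Check: (v - proj_W(v)) · u_1 = 0  (should be 0).
Result: proj_W(v) = (-16/13, 0, 0, 24/13).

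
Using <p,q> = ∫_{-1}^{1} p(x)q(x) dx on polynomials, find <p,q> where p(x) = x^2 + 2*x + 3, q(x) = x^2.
<p,q> = 12/5

Expand the product: p(x)·q(x) = x^4 + 2*x^3 + 3*x^2.
∫_{-1}^{1} of each monomial x^k gives [2/(k+1) if k even, 0 if k odd]. Integrating term-by-term (or equivalently evaluating the antiderivative F(x) = x^5/5 + x^4/2 + x^3 at the endpoints):
  F(1) − F(−1) = 17/10 − (-7/10) = 12/5.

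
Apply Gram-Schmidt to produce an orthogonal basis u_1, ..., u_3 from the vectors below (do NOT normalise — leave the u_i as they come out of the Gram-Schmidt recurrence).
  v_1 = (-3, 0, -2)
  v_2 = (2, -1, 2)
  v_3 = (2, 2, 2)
Orthogonal basis:
  u_1 = (-3, 0, -2)
  u_2 = (-4/13, -1, 6/13)
  u_3 = (-12/17, 12/17, 18/17)

Apply the Gram-Schmidt recurrence
  u_1 = v_1
  u_i = v_i − Σ_{j<i} ((v_i · u_j) / (u_j · u_j)) · u_j.

Step by step this gives:
  u_1 = (-3, 0, -2)
  u_2 = (-4/13, -1, 6/13)
  u_3 = (-12/17, 12/17, 18/17)

Orthogonality check:
  u_2 · u_1 = 0 (should be 0)
  u_3 · u_1 = 0 (should be 0)
  u_3 · u_2 = 0 (should be 0)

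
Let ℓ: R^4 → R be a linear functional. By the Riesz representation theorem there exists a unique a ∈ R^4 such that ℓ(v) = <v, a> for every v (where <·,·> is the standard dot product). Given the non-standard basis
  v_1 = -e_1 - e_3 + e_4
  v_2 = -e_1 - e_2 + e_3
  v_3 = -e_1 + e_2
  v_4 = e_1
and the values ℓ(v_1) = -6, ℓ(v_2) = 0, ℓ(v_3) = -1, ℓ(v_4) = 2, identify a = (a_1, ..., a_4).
a = (2, 1, 3, -1)

Write a = (a_1, ..., a_4) in the standard basis. For each basis vector v_i, ℓ(v_i) = <v_i, a> is a linear equation in the a_j's. Collect the n equations into a matrix system V a = ℓ, where row i of V is v_i (expressed in the standard basis). Since V is invertible (lower-triangular with 1s on the diagonal, up to permutation), solve by back-substitution:
  V =
[[-1, 0, -1, 1],
 [-1, -1, 1, 0],
 [-1, 1, 0, 0],
 [1, 0, 0, 0]]
  V a = (-6, 0, -1, 2)
Solving gives a = (2, 1, 3, -1).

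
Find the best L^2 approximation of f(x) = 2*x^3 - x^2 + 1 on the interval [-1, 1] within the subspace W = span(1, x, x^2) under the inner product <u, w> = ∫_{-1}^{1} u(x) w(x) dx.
g(x) = -x^2 + 6*x/5 + 1

The best approximation g ∈ W is the orthogonal projection of f onto W. Writing g = a_0 + a_1 x + a_2 x^2, the coefficients solve the normal equations G · a = b where
  G_{ij} = <φ_i, φ_j> and b_i = <f, φ_i>, with φ_0 = 1, φ_1 = x, φ_2 = x^2.
G =
  [2, 0, 2/3]
  [0, 2/3, 0]
  [2/3, 0, 2/5],
b = (4/3, 4/5, 4/15).
Solving gives a_0 = 1, a_1 = 6/5, a_2 = -1, so
  g(x) = -x^2 + 6*x/5 + 1.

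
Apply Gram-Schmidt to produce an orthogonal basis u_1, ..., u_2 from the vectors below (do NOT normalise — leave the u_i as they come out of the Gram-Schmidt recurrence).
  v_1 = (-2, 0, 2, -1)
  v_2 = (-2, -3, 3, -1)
Orthogonal basis:
  u_1 = (-2, 0, 2, -1)
  u_2 = (4/9, -3, 5/9, 2/9)

Apply the Gram-Schmidt recurrence
  u_1 = v_1
  u_i = v_i − Σ_{j<i} ((v_i · u_j) / (u_j · u_j)) · u_j.

Step by step this gives:
  u_1 = (-2, 0, 2, -1)
  u_2 = (4/9, -3, 5/9, 2/9)

Orthogonality check:
  u_2 · u_1 = 0 (should be 0)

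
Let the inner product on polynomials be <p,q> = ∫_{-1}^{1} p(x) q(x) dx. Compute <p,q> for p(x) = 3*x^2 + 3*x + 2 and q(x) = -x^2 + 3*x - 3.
<p,q> = -218/15

Expand the product: p(x)·q(x) = -3*x^4 + 6*x^3 - 2*x^2 - 3*x - 6.
∫_{-1}^{1} of each monomial x^k gives [2/(k+1) if k even, 0 if k odd]. Integrating term-by-term (or equivalently evaluating the antiderivative F(x) = -3*x^5/5 + 3*x^4/2 - 2*x^3/3 - 3*x^2/2 - 6*x at the endpoints):
  F(1) − F(−1) = -109/15 − (109/15) = -218/15.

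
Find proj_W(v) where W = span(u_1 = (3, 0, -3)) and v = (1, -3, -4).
proj_W(v) = (5/2, 0, -5/2)

Set up U = [u_1 | ... | u_1] ∈ R^(3×1). The projector onto W = col(U) is P = U (U^T U)^(-1) U^T.
Compute U^T U =
  [18],
and U^T v = (15).
Solve U^T U · c = U^T v for the coefficients: c = (5/6). The projection is proj_W(v) = U c.
Check: (v - proj_W(v)) · u_1 = 0  (should be 0).
Result: proj_W(v) = (5/2, 0, -5/2).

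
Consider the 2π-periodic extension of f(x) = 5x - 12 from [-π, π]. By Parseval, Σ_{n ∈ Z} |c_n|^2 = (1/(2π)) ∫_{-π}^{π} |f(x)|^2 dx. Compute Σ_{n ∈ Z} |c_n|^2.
Σ |c_n|^2 = 25π^2/3 + 144

Expand and integrate term by term over [-π, π]:
  ∫ (5x)^2 dx = 25·(2π^3/3); ∫ 2·5·(-12)·x dx = 0 (odd integrand); ∫ (-12)^2 dx = 144·2π.
So (1/(2π)) ∫_{-π}^{π} (5x - 12)^2 dx = 25π^2/3 + 144 = 25π^2/3 + 144.
Parseval ⇒ Σ |c_n|^2 = 25π^2/3 + 144.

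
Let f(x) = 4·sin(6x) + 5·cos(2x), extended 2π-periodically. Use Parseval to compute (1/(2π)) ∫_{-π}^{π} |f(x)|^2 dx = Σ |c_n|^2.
Σ |c_n|^2 = 41/2

Expand |f|^2 and use orthogonality of {sin(nx), cos(mx)} on [-π, π]:
  ∫_{-π}^{π} sin(nx)^2 dx = π, ∫ cos(mx)^2 dx = π, and cross terms integrate to 0.
So ∫_{-π}^{π} f(x)^2 dx = 4^2 · π + 5^2 · π = (16 + 25)π.
Divide by 2π: (16 + 25)/2 = 41/2.
By Parseval, this equals Σ |c_n|^2.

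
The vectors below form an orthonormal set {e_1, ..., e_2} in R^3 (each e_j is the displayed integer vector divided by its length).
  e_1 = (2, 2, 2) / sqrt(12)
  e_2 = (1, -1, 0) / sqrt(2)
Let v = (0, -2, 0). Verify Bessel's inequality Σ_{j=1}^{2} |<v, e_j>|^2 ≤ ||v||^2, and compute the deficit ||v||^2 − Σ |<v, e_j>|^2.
Σ |<v, e_j>|^2 = 10/3; ||v||^2 = 4; deficit = 2/3

Write each e_j = u_j / sqrt(<u_j, u_j>) where u_j is the displayed integer vector. Then <v, e_j> = <v, u_j> / sqrt(<u_j, u_j>), so |<v, e_j>|^2 = <v, u_j>^2 / <u_j, u_j>.
Coefficients: <v, e_1> = -4/sqrt(12), <v, e_2> = 2/sqrt(2).
Square and sum: Σ |<v, e_j>|^2 = 10/3.
Compute ||v||^2 = v·v = 4.
Deficit = 4 − 10/3 = 2/3 ≥ 0, confirming Bessel's inequality. (The deficit equals ||v − Σ <v,e_j> e_j||^2, the squared distance from v to span{e_j}.)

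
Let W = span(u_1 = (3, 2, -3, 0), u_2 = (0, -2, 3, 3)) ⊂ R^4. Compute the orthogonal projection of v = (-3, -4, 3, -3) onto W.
proj_W(v) = (-156/35, -68/35, 102/35, -54/35)

Set up U = [u_1 | ... | u_2] ∈ R^(4×2). The projector onto W = col(U) is P = U (U^T U)^(-1) U^T.
Compute U^T U =
  [22, -13]
  [-13, 22],
and U^T v = (-26, 8).
Solve U^T U · c = U^T v for the coefficients: c = (-52/35, -18/35). The projection is proj_W(v) = U c.
Check: (v - proj_W(v)) · u_1 = 0  (should be 0).
Check: (v - proj_W(v)) · u_2 = 0  (should be 0).
Result: proj_W(v) = (-156/35, -68/35, 102/35, -54/35).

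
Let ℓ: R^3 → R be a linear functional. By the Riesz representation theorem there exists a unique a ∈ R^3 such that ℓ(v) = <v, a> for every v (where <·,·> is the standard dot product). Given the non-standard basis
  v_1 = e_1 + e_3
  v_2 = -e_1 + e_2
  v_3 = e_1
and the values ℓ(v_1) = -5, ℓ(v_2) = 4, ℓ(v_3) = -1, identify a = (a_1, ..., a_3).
a = (-1, 3, -4)

Write a = (a_1, ..., a_3) in the standard basis. For each basis vector v_i, ℓ(v_i) = <v_i, a> is a linear equation in the a_j's. Collect the n equations into a matrix system V a = ℓ, where row i of V is v_i (expressed in the standard basis). Since V is invertible (lower-triangular with 1s on the diagonal, up to permutation), solve by back-substitution:
  V =
[[1, 0, 1],
 [-1, 1, 0],
 [1, 0, 0]]
  V a = (-5, 4, -1)
Solving gives a = (-1, 3, -4).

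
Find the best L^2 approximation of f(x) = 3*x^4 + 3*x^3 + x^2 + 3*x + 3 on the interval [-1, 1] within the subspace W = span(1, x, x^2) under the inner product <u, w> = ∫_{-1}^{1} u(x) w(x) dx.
g(x) = 25*x^2/7 + 24*x/5 + 96/35

The best approximation g ∈ W is the orthogonal projection of f onto W. Writing g = a_0 + a_1 x + a_2 x^2, the coefficients solve the normal equations G · a = b where
  G_{ij} = <φ_i, φ_j> and b_i = <f, φ_i>, with φ_0 = 1, φ_1 = x, φ_2 = x^2.
G =
  [2, 0, 2/3]
  [0, 2/3, 0]
  [2/3, 0, 2/5],
b = (118/15, 16/5, 114/35).
Solving gives a_0 = 96/35, a_1 = 24/5, a_2 = 25/7, so
  g(x) = 25*x^2/7 + 24*x/5 + 96/35.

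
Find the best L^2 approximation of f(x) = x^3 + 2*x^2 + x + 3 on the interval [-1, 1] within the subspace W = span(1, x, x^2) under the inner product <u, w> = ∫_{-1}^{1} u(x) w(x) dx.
g(x) = 2*x^2 + 8*x/5 + 3

The best approximation g ∈ W is the orthogonal projection of f onto W. Writing g = a_0 + a_1 x + a_2 x^2, the coefficients solve the normal equations G · a = b where
  G_{ij} = <φ_i, φ_j> and b_i = <f, φ_i>, with φ_0 = 1, φ_1 = x, φ_2 = x^2.
G =
  [2, 0, 2/3]
  [0, 2/3, 0]
  [2/3, 0, 2/5],
b = (22/3, 16/15, 14/5).
Solving gives a_0 = 3, a_1 = 8/5, a_2 = 2, so
  g(x) = 2*x^2 + 8*x/5 + 3.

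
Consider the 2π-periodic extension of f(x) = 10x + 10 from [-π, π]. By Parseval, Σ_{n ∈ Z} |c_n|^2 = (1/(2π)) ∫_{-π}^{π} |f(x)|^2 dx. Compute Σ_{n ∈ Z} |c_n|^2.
Σ |c_n|^2 = 100π^2/3 + 100

Expand and integrate term by term over [-π, π]:
  ∫ (10x)^2 dx = 100·(2π^3/3); ∫ 2·10·(10)·x dx = 0 (odd integrand); ∫ 10^2 dx = 100·2π.
So (1/(2π)) ∫_{-π}^{π} (10x + 10)^2 dx = 100π^2/3 + 100 = 100π^2/3 + 100.
Parseval ⇒ Σ |c_n|^2 = 100π^2/3 + 100.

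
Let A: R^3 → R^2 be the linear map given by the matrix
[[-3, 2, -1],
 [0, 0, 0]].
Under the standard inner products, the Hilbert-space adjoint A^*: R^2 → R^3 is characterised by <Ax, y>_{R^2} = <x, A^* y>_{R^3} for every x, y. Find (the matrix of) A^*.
A^* = A^T =
[[-3, 0],
 [2, 0],
 [-1, 0]]

For real matrices with standard dot products, the defining identity <Ax, y> = <x, A^* y> gives (Ax)^T y = x^T (A^*) y, i.e. x^T A^T y = x^T (A^*) y. Since this holds for all x, y, we must have A^* = A^T. Therefore
A^* =
[[-3, 0],
 [2, 0],
 [-1, 0]].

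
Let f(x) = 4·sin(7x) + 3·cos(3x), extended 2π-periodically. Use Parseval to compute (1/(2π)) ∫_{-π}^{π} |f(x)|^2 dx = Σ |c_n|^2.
Σ |c_n|^2 = 25/2

Expand |f|^2 and use orthogonality of {sin(nx), cos(mx)} on [-π, π]:
  ∫_{-π}^{π} sin(nx)^2 dx = π, ∫ cos(mx)^2 dx = π, and cross terms integrate to 0.
So ∫_{-π}^{π} f(x)^2 dx = 4^2 · π + 3^2 · π = (16 + 9)π.
Divide by 2π: (16 + 9)/2 = 25/2.
By Parseval, this equals Σ |c_n|^2.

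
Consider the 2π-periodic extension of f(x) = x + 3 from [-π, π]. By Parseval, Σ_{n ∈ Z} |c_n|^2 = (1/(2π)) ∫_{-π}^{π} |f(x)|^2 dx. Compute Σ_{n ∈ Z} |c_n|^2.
Σ |c_n|^2 = π^2/3 + 9

Expand and integrate term by term over [-π, π]:
  ∫ (x)^2 dx = 1·(2π^3/3); ∫ 2·1·(3)·x dx = 0 (odd integrand); ∫ 3^2 dx = 9·2π.
So (1/(2π)) ∫_{-π}^{π} (x + 3)^2 dx = 1π^2/3 + 9 = π^2/3 + 9.
Parseval ⇒ Σ |c_n|^2 = π^2/3 + 9.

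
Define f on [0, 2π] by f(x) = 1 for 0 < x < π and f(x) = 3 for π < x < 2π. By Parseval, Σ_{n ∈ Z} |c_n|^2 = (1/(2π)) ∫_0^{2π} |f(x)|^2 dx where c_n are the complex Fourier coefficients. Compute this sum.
Σ |c_n|^2 = 5

Parseval equates the L^2 energy of f (normalised by 1/(2π)) with the ℓ^2 sum of its Fourier coefficients: (1/(2π)) ∫_0^{2π} |f|^2 = Σ |c_n|^2.
Compute the left side: (1/(2π)) [∫_0^π 1^2 dx + ∫_π^{2π} 3^2 dx] = (1/(2π)) · (1π + 9π) = (1 + 9)/2 = 5.
So Σ_{n ∈ Z} |c_n|^2 = 5.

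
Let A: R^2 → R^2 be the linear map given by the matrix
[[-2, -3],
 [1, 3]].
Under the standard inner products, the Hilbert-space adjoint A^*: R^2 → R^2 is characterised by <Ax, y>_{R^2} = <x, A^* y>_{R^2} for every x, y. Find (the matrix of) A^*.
A^* = A^T =
[[-2, 1],
 [-3, 3]]

For real matrices with standard dot products, the defining identity <Ax, y> = <x, A^* y> gives (Ax)^T y = x^T (A^*) y, i.e. x^T A^T y = x^T (A^*) y. Since this holds for all x, y, we must have A^* = A^T. Therefore
A^* =
[[-2, 1],
 [-3, 3]].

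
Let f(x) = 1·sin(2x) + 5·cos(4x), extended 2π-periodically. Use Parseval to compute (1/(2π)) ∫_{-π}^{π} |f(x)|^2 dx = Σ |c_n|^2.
Σ |c_n|^2 = 13

Expand |f|^2 and use orthogonality of {sin(nx), cos(mx)} on [-π, π]:
  ∫_{-π}^{π} sin(nx)^2 dx = π, ∫ cos(mx)^2 dx = π, and cross terms integrate to 0.
So ∫_{-π}^{π} f(x)^2 dx = 1^2 · π + 5^2 · π = (1 + 25)π.
Divide by 2π: (1 + 25)/2 = 13.
By Parseval, this equals Σ |c_n|^2.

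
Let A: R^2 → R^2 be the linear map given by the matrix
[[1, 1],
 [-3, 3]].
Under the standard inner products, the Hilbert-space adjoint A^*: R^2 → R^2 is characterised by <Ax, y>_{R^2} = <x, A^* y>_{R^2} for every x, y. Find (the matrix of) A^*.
A^* = A^T =
[[1, -3],
 [1, 3]]

For real matrices with standard dot products, the defining identity <Ax, y> = <x, A^* y> gives (Ax)^T y = x^T (A^*) y, i.e. x^T A^T y = x^T (A^*) y. Since this holds for all x, y, we must have A^* = A^T. Therefore
A^* =
[[1, -3],
 [1, 3]].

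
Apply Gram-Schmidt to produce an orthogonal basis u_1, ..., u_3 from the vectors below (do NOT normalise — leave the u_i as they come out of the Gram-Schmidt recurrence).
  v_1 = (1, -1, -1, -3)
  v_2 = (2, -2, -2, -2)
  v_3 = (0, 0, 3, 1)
Orthogonal basis:
  u_1 = (1, -1, -1, -3)
  u_2 = (1, -1, -1, 1)
  u_3 = (1, -1, 2, 0)

Apply the Gram-Schmidt recurrence
  u_1 = v_1
  u_i = v_i − Σ_{j<i} ((v_i · u_j) / (u_j · u_j)) · u_j.

Step by step this gives:
  u_1 = (1, -1, -1, -3)
  u_2 = (1, -1, -1, 1)
  u_3 = (1, -1, 2, 0)

Orthogonality check:
  u_2 · u_1 = 0 (should be 0)
  u_3 · u_1 = 0 (should be 0)
  u_3 · u_2 = 0 (should be 0)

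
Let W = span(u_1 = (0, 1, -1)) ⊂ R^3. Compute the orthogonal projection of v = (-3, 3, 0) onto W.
proj_W(v) = (0, 3/2, -3/2)

Set up U = [u_1 | ... | u_1] ∈ R^(3×1). The projector onto W = col(U) is P = U (U^T U)^(-1) U^T.
Compute U^T U =
  [2],
and U^T v = (3).
Solve U^T U · c = U^T v for the coefficients: c = (3/2). The projection is proj_W(v) = U c.
Check: (v - proj_W(v)) · u_1 = 0  (should be 0).
Result: proj_W(v) = (0, 3/2, -3/2).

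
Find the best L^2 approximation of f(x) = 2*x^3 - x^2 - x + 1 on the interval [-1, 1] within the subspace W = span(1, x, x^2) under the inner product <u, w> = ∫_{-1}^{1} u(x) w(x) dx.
g(x) = -x^2 + x/5 + 1

The best approximation g ∈ W is the orthogonal projection of f onto W. Writing g = a_0 + a_1 x + a_2 x^2, the coefficients solve the normal equations G · a = b where
  G_{ij} = <φ_i, φ_j> and b_i = <f, φ_i>, with φ_0 = 1, φ_1 = x, φ_2 = x^2.
G =
  [2, 0, 2/3]
  [0, 2/3, 0]
  [2/3, 0, 2/5],
b = (4/3, 2/15, 4/15).
Solving gives a_0 = 1, a_1 = 1/5, a_2 = -1, so
  g(x) = -x^2 + x/5 + 1.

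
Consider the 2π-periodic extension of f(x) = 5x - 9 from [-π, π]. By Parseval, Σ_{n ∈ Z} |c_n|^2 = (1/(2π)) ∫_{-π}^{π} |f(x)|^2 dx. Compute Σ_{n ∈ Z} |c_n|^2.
Σ |c_n|^2 = 25π^2/3 + 81

Expand and integrate term by term over [-π, π]:
  ∫ (5x)^2 dx = 25·(2π^3/3); ∫ 2·5·(-9)·x dx = 0 (odd integrand); ∫ (-9)^2 dx = 81·2π.
So (1/(2π)) ∫_{-π}^{π} (5x - 9)^2 dx = 25π^2/3 + 81 = 25π^2/3 + 81.
Parseval ⇒ Σ |c_n|^2 = 25π^2/3 + 81.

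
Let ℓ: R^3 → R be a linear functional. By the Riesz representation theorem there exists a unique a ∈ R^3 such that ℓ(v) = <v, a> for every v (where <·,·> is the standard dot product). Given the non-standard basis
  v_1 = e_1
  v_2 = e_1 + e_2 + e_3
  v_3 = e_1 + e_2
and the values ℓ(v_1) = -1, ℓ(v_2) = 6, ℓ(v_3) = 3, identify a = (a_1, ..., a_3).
a = (-1, 4, 3)

Write a = (a_1, ..., a_3) in the standard basis. For each basis vector v_i, ℓ(v_i) = <v_i, a> is a linear equation in the a_j's. Collect the n equations into a matrix system V a = ℓ, where row i of V is v_i (expressed in the standard basis). Since V is invertible (lower-triangular with 1s on the diagonal, up to permutation), solve by back-substitution:
  V =
[[1, 0, 0],
 [1, 1, 1],
 [1, 1, 0]]
  V a = (-1, 6, 3)
Solving gives a = (-1, 4, 3).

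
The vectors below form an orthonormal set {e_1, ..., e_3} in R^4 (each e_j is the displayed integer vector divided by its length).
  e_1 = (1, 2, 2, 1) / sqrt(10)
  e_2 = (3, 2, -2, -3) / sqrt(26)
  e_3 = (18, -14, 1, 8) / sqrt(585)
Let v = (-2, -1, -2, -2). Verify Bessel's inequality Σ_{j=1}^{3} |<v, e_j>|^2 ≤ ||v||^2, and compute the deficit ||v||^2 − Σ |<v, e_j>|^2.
Σ |<v, e_j>|^2 = 116/9; ||v||^2 = 13; deficit = 1/9

Write each e_j = u_j / sqrt(<u_j, u_j>) where u_j is the displayed integer vector. Then <v, e_j> = <v, u_j> / sqrt(<u_j, u_j>), so |<v, e_j>|^2 = <v, u_j>^2 / <u_j, u_j>.
Coefficients: <v, e_1> = -10/sqrt(10), <v, e_2> = 2/sqrt(26), <v, e_3> = -40/sqrt(585).
Square and sum: Σ |<v, e_j>|^2 = 116/9.
Compute ||v||^2 = v·v = 13.
Deficit = 13 − 116/9 = 1/9 ≥ 0, confirming Bessel's inequality. (The deficit equals ||v − Σ <v,e_j> e_j||^2, the squared distance from v to span{e_j}.)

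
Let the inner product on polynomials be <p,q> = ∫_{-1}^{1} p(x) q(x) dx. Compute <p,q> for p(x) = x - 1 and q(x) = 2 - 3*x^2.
<p,q> = -2

Expand the product: p(x)·q(x) = -3*x^3 + 3*x^2 + 2*x - 2.
∫_{-1}^{1} of each monomial x^k gives [2/(k+1) if k even, 0 if k odd]. Integrating term-by-term (or equivalently evaluating the antiderivative F(x) = -3*x^4/4 + x^3 + x^2 - 2*x at the endpoints):
  F(1) − F(−1) = -3/4 − (5/4) = -2.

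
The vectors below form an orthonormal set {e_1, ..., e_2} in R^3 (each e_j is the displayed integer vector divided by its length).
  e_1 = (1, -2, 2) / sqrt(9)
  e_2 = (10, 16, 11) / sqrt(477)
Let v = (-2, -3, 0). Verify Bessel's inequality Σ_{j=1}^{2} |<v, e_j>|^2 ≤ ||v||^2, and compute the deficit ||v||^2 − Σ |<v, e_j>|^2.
Σ |<v, e_j>|^2 = 608/53; ||v||^2 = 13; deficit = 81/53

Write each e_j = u_j / sqrt(<u_j, u_j>) where u_j is the displayed integer vector. Then <v, e_j> = <v, u_j> / sqrt(<u_j, u_j>), so |<v, e_j>|^2 = <v, u_j>^2 / <u_j, u_j>.
Coefficients: <v, e_1> = 4/sqrt(9), <v, e_2> = -68/sqrt(477).
Square and sum: Σ |<v, e_j>|^2 = 608/53.
Compute ||v||^2 = v·v = 13.
Deficit = 13 − 608/53 = 81/53 ≥ 0, confirming Bessel's inequality. (The deficit equals ||v − Σ <v,e_j> e_j||^2, the squared distance from v to span{e_j}.)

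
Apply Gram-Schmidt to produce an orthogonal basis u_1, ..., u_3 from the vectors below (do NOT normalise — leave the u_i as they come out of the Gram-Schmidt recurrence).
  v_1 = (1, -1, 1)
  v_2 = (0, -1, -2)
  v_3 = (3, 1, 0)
Orthogonal basis:
  u_1 = (1, -1, 1)
  u_2 = (1/3, -4/3, -5/3)
  u_3 = (33/14, 11/7, -11/14)

Apply the Gram-Schmidt recurrence
  u_1 = v_1
  u_i = v_i − Σ_{j<i} ((v_i · u_j) / (u_j · u_j)) · u_j.

Step by step this gives:
  u_1 = (1, -1, 1)
  u_2 = (1/3, -4/3, -5/3)
  u_3 = (33/14, 11/7, -11/14)

Orthogonality check:
  u_2 · u_1 = 0 (should be 0)
  u_3 · u_1 = 0 (should be 0)
  u_3 · u_2 = 0 (should be 0)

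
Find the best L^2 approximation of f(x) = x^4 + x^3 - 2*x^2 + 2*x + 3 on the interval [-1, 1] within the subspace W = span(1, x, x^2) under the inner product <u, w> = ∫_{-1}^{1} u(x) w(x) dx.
g(x) = -8*x^2/7 + 13*x/5 + 102/35

The best approximation g ∈ W is the orthogonal projection of f onto W. Writing g = a_0 + a_1 x + a_2 x^2, the coefficients solve the normal equations G · a = b where
  G_{ij} = <φ_i, φ_j> and b_i = <f, φ_i>, with φ_0 = 1, φ_1 = x, φ_2 = x^2.
G =
  [2, 0, 2/3]
  [0, 2/3, 0]
  [2/3, 0, 2/5],
b = (76/15, 26/15, 52/35).
Solving gives a_0 = 102/35, a_1 = 13/5, a_2 = -8/7, so
  g(x) = -8*x^2/7 + 13*x/5 + 102/35.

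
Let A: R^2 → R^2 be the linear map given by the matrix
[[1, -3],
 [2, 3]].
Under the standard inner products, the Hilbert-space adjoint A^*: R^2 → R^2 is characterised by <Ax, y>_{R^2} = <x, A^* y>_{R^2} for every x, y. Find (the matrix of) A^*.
A^* = A^T =
[[1, 2],
 [-3, 3]]

For real matrices with standard dot products, the defining identity <Ax, y> = <x, A^* y> gives (Ax)^T y = x^T (A^*) y, i.e. x^T A^T y = x^T (A^*) y. Since this holds for all x, y, we must have A^* = A^T. Therefore
A^* =
[[1, 2],
 [-3, 3]].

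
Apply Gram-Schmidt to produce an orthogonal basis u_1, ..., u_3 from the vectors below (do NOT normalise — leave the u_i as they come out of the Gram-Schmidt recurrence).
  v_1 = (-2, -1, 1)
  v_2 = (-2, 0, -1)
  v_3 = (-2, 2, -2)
Orthogonal basis:
  u_1 = (-2, -1, 1)
  u_2 = (-1, 1/2, -3/2)
  u_3 = (-2/7, 8/7, 4/7)

Apply the Gram-Schmidt recurrence
  u_1 = v_1
  u_i = v_i − Σ_{j<i} ((v_i · u_j) / (u_j · u_j)) · u_j.

Step by step this gives:
  u_1 = (-2, -1, 1)
  u_2 = (-1, 1/2, -3/2)
  u_3 = (-2/7, 8/7, 4/7)

Orthogonality check:
  u_2 · u_1 = 0 (should be 0)
  u_3 · u_1 = 0 (should be 0)
  u_3 · u_2 = 0 (should be 0)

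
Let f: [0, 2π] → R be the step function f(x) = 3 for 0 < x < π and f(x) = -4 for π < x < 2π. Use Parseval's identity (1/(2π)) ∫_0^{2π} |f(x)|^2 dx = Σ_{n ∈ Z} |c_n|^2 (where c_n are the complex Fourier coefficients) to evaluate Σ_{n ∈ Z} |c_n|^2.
Σ |c_n|^2 = 25/2

Parseval equates the L^2 energy of f (normalised by 1/(2π)) with the ℓ^2 sum of its Fourier coefficients: (1/(2π)) ∫_0^{2π} |f|^2 = Σ |c_n|^2.
Compute the left side: (1/(2π)) [∫_0^π 3^2 dx + ∫_π^{2π} (-4)^2 dx] = (1/(2π)) · (9π + 16π) = (9 + 16)/2 = 25/2.
So Σ_{n ∈ Z} |c_n|^2 = 25/2.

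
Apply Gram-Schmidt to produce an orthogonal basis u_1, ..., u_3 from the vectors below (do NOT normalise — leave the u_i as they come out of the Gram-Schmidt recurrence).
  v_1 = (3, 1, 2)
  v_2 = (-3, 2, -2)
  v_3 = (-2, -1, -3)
Orthogonal basis:
  u_1 = (3, 1, 2)
  u_2 = (-9/14, 39/14, -3/7)
  u_3 = (10/13, 0, -15/13)

Apply the Gram-Schmidt recurrence
  u_1 = v_1
  u_i = v_i − Σ_{j<i} ((v_i · u_j) / (u_j · u_j)) · u_j.

Step by step this gives:
  u_1 = (3, 1, 2)
  u_2 = (-9/14, 39/14, -3/7)
  u_3 = (10/13, 0, -15/13)

Orthogonality check:
  u_2 · u_1 = 0 (should be 0)
  u_3 · u_1 = 0 (should be 0)
  u_3 · u_2 = 0 (should be 0)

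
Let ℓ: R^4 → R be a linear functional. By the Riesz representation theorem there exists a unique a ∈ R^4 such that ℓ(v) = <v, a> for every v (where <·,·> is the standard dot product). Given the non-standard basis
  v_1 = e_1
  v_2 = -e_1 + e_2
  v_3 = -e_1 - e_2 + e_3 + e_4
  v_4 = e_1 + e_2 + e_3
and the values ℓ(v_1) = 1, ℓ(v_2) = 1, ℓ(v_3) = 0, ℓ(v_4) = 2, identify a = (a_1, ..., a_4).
a = (1, 2, -1, 4)

Write a = (a_1, ..., a_4) in the standard basis. For each basis vector v_i, ℓ(v_i) = <v_i, a> is a linear equation in the a_j's. Collect the n equations into a matrix system V a = ℓ, where row i of V is v_i (expressed in the standard basis). Since V is invertible (lower-triangular with 1s on the diagonal, up to permutation), solve by back-substitution:
  V =
[[1, 0, 0, 0],
 [-1, 1, 0, 0],
 [-1, -1, 1, 1],
 [1, 1, 1, 0]]
  V a = (1, 1, 0, 2)
Solving gives a = (1, 2, -1, 4).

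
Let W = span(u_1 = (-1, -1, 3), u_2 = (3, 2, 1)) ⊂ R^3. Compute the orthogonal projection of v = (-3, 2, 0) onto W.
proj_W(v) = (-163/150, -11/15, -41/150)

Set up U = [u_1 | ... | u_2] ∈ R^(3×2). The projector onto W = col(U) is P = U (U^T U)^(-1) U^T.
Compute U^T U =
  [11, -2]
  [-2, 14],
and U^T v = (1, -5).
Solve U^T U · c = U^T v for the coefficients: c = (2/75, -53/150). The projection is proj_W(v) = U c.
Check: (v - proj_W(v)) · u_1 = 0  (should be 0).
Check: (v - proj_W(v)) · u_2 = 0  (should be 0).
Result: proj_W(v) = (-163/150, -11/15, -41/150).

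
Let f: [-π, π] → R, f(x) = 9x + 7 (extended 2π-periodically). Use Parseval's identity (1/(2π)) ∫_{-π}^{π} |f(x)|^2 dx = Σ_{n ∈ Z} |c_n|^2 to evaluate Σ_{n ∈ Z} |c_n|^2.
Σ |c_n|^2 = 27π^2 + 49

Expand and integrate term by term over [-π, π]:
  ∫ (9x)^2 dx = 81·(2π^3/3); ∫ 2·9·(7)·x dx = 0 (odd integrand); ∫ 7^2 dx = 49·2π.
So (1/(2π)) ∫_{-π}^{π} (9x + 7)^2 dx = 81π^2/3 + 49 = 27π^2 + 49.
Parseval ⇒ Σ |c_n|^2 = 27π^2 + 49.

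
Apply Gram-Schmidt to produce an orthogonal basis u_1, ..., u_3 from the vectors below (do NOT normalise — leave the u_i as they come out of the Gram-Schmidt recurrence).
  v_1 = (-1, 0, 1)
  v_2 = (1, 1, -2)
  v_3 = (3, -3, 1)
Orthogonal basis:
  u_1 = (-1, 0, 1)
  u_2 = (-1/2, 1, -1/2)
  u_3 = (1/3, 1/3, 1/3)

Apply the Gram-Schmidt recurrence
  u_1 = v_1
  u_i = v_i − Σ_{j<i} ((v_i · u_j) / (u_j · u_j)) · u_j.

Step by step this gives:
  u_1 = (-1, 0, 1)
  u_2 = (-1/2, 1, -1/2)
  u_3 = (1/3, 1/3, 1/3)

Orthogonality check:
  u_2 · u_1 = 0 (should be 0)
  u_3 · u_1 = 0 (should be 0)
  u_3 · u_2 = 0 (should be 0)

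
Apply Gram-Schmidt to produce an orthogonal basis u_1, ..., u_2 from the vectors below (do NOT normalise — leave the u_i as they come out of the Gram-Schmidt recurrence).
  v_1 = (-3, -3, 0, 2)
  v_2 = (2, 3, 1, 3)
Orthogonal basis:
  u_1 = (-3, -3, 0, 2)
  u_2 = (17/22, 39/22, 1, 42/11)

Apply the Gram-Schmidt recurrence
  u_1 = v_1
  u_i = v_i − Σ_{j<i} ((v_i · u_j) / (u_j · u_j)) · u_j.

Step by step this gives:
  u_1 = (-3, -3, 0, 2)
  u_2 = (17/22, 39/22, 1, 42/11)

Orthogonality check:
  u_2 · u_1 = 0 (should be 0)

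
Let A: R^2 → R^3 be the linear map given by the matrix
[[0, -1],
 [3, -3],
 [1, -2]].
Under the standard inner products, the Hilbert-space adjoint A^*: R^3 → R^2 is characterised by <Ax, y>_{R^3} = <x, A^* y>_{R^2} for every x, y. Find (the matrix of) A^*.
A^* = A^T =
[[0, 3, 1],
 [-1, -3, -2]]

For real matrices with standard dot products, the defining identity <Ax, y> = <x, A^* y> gives (Ax)^T y = x^T (A^*) y, i.e. x^T A^T y = x^T (A^*) y. Since this holds for all x, y, we must have A^* = A^T. Therefore
A^* =
[[0, 3, 1],
 [-1, -3, -2]].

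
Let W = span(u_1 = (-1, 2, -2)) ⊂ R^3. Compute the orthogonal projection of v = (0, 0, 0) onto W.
proj_W(v) = (0, 0, 0)

Set up U = [u_1 | ... | u_1] ∈ R^(3×1). The projector onto W = col(U) is P = U (U^T U)^(-1) U^T.
Compute U^T U =
  [9],
and U^T v = (0).
Solve U^T U · c = U^T v for the coefficients: c = (0). The projection is proj_W(v) = U c.
Check: (v - proj_W(v)) · u_1 = 0  (should be 0).
Result: proj_W(v) = (0, 0, 0).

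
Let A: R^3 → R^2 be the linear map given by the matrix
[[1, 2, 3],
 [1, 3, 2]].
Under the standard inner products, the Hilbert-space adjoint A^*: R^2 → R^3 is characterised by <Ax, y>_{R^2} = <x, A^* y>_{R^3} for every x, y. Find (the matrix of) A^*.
A^* = A^T =
[[1, 1],
 [2, 3],
 [3, 2]]

For real matrices with standard dot products, the defining identity <Ax, y> = <x, A^* y> gives (Ax)^T y = x^T (A^*) y, i.e. x^T A^T y = x^T (A^*) y. Since this holds for all x, y, we must have A^* = A^T. Therefore
A^* =
[[1, 1],
 [2, 3],
 [3, 2]].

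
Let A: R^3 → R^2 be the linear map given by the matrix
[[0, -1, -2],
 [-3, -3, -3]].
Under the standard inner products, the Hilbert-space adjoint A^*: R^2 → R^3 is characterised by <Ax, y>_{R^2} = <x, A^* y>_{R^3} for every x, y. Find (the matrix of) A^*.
A^* = A^T =
[[0, -3],
 [-1, -3],
 [-2, -3]]

For real matrices with standard dot products, the defining identity <Ax, y> = <x, A^* y> gives (Ax)^T y = x^T (A^*) y, i.e. x^T A^T y = x^T (A^*) y. Since this holds for all x, y, we must have A^* = A^T. Therefore
A^* =
[[0, -3],
 [-1, -3],
 [-2, -3]].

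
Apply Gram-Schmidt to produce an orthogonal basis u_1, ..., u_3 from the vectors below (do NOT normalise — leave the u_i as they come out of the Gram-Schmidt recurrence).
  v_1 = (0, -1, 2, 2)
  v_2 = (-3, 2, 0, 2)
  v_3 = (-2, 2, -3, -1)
Orthogonal basis:
  u_1 = (0, -1, 2, 2)
  u_2 = (-3, 20/9, -4/9, 14/9)
  u_3 = (-22/149, -72/149, -75/149, 39/149)

Apply the Gram-Schmidt recurrence
  u_1 = v_1
  u_i = v_i − Σ_{j<i} ((v_i · u_j) / (u_j · u_j)) · u_j.

Step by step this gives:
  u_1 = (0, -1, 2, 2)
  u_2 = (-3, 20/9, -4/9, 14/9)
  u_3 = (-22/149, -72/149, -75/149, 39/149)

Orthogonality check:
  u_2 · u_1 = 0 (should be 0)
  u_3 · u_1 = 0 (should be 0)
  u_3 · u_2 = 0 (should be 0)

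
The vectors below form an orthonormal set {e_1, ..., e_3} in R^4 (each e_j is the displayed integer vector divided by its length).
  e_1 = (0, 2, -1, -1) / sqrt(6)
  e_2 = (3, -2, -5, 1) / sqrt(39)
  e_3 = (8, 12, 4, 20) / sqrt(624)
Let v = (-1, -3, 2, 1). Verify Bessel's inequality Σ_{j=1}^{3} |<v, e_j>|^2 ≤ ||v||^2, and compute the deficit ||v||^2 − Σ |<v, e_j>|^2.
Σ |<v, e_j>|^2 = 89/6; ||v||^2 = 15; deficit = 1/6

Write each e_j = u_j / sqrt(<u_j, u_j>) where u_j is the displayed integer vector. Then <v, e_j> = <v, u_j> / sqrt(<u_j, u_j>), so |<v, e_j>|^2 = <v, u_j>^2 / <u_j, u_j>.
Coefficients: <v, e_1> = -9/sqrt(6), <v, e_2> = -6/sqrt(39), <v, e_3> = -16/sqrt(624).
Square and sum: Σ |<v, e_j>|^2 = 89/6.
Compute ||v||^2 = v·v = 15.
Deficit = 15 − 89/6 = 1/6 ≥ 0, confirming Bessel's inequality. (The deficit equals ||v − Σ <v,e_j> e_j||^2, the squared distance from v to span{e_j}.)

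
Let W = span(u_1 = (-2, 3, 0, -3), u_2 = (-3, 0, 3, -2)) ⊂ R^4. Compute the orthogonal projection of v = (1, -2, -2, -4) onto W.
proj_W(v) = (1/34, 15/17, -21/34, -8/17)

Set up U = [u_1 | ... | u_2] ∈ R^(4×2). The projector onto W = col(U) is P = U (U^T U)^(-1) U^T.
Compute U^T U =
  [22, 12]
  [12, 22],
and U^T v = (4, -1).
Solve U^T U · c = U^T v for the coefficients: c = (5/17, -7/34). The projection is proj_W(v) = U c.
Check: (v - proj_W(v)) · u_1 = 0  (should be 0).
Check: (v - proj_W(v)) · u_2 = 0  (should be 0).
Result: proj_W(v) = (1/34, 15/17, -21/34, -8/17).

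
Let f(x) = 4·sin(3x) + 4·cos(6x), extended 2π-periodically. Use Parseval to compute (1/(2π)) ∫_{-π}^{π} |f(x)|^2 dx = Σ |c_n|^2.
Σ |c_n|^2 = 16

Expand |f|^2 and use orthogonality of {sin(nx), cos(mx)} on [-π, π]:
  ∫_{-π}^{π} sin(nx)^2 dx = π, ∫ cos(mx)^2 dx = π, and cross terms integrate to 0.
So ∫_{-π}^{π} f(x)^2 dx = 4^2 · π + 4^2 · π = (16 + 16)π.
Divide by 2π: (16 + 16)/2 = 16.
By Parseval, this equals Σ |c_n|^2.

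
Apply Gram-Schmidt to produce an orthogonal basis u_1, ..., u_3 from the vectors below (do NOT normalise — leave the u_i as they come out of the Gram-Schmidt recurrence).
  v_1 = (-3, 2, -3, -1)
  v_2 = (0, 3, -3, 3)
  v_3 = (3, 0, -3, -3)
Orthogonal basis:
  u_1 = (-3, 2, -3, -1)
  u_2 = (36/23, 45/23, -33/23, 81/23)
  u_3 = (186/53, -6/53, -144/53, -138/53)

Apply the Gram-Schmidt recurrence
  u_1 = v_1
  u_i = v_i − Σ_{j<i} ((v_i · u_j) / (u_j · u_j)) · u_j.

Step by step this gives:
  u_1 = (-3, 2, -3, -1)
  u_2 = (36/23, 45/23, -33/23, 81/23)
  u_3 = (186/53, -6/53, -144/53, -138/53)

Orthogonality check:
  u_2 · u_1 = 0 (should be 0)
  u_3 · u_1 = 0 (should be 0)
  u_3 · u_2 = 0 (should be 0)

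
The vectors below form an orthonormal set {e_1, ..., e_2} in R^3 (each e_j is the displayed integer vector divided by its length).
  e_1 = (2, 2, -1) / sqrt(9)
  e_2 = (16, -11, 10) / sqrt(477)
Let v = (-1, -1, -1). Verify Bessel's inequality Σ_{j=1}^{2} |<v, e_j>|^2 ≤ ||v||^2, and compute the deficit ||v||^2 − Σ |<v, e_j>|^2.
Σ |<v, e_j>|^2 = 78/53; ||v||^2 = 3; deficit = 81/53

Write each e_j = u_j / sqrt(<u_j, u_j>) where u_j is the displayed integer vector. Then <v, e_j> = <v, u_j> / sqrt(<u_j, u_j>), so |<v, e_j>|^2 = <v, u_j>^2 / <u_j, u_j>.
Coefficients: <v, e_1> = -3/sqrt(9), <v, e_2> = -15/sqrt(477).
Square and sum: Σ |<v, e_j>|^2 = 78/53.
Compute ||v||^2 = v·v = 3.
Deficit = 3 − 78/53 = 81/53 ≥ 0, confirming Bessel's inequality. (The deficit equals ||v − Σ <v,e_j> e_j||^2, the squared distance from v to span{e_j}.)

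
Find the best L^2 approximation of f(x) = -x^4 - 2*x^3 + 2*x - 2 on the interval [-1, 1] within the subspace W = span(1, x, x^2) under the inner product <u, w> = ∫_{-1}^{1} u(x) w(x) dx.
g(x) = -6*x^2/7 + 4*x/5 - 67/35

The best approximation g ∈ W is the orthogonal projection of f onto W. Writing g = a_0 + a_1 x + a_2 x^2, the coefficients solve the normal equations G · a = b where
  G_{ij} = <φ_i, φ_j> and b_i = <f, φ_i>, with φ_0 = 1, φ_1 = x, φ_2 = x^2.
G =
  [2, 0, 2/3]
  [0, 2/3, 0]
  [2/3, 0, 2/5],
b = (-22/5, 8/15, -34/21).
Solving gives a_0 = -67/35, a_1 = 4/5, a_2 = -6/7, so
  g(x) = -6*x^2/7 + 4*x/5 - 67/35.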